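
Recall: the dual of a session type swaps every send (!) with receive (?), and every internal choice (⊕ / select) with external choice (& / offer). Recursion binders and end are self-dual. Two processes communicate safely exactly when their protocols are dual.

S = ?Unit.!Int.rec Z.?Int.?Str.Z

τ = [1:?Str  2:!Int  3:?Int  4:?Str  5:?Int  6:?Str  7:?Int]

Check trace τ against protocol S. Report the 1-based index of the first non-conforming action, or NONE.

[1] got ?Str, protocol expects ?Unit  ✗

1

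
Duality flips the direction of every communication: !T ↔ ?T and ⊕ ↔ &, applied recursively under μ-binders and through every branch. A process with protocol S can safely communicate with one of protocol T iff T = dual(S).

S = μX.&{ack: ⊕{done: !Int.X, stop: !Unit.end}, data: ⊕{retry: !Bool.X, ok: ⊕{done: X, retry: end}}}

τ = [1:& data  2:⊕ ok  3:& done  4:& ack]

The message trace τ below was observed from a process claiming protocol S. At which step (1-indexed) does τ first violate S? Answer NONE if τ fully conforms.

step 1: & data  match  residual = ⊕{retry: !Bool.μX.…, ok: ⊕{done: μX.…, retry: end}}
step 2: ⊕ ok  match  residual = ⊕{done: μX.…, retry: end}
step 3: got & done, protocol expects ⊕ done or ⊕ retry  ✗

3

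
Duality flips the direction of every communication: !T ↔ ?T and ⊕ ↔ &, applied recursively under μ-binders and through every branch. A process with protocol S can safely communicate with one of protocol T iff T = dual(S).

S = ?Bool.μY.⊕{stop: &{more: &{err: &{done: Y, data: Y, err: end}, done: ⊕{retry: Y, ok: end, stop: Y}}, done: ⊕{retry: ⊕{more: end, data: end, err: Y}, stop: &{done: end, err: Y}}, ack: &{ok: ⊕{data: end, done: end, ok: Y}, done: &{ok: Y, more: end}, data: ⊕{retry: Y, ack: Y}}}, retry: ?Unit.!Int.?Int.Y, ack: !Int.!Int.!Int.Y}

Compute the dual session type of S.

?Bool ↦ !Bool
  μY ↦ μY  (rec unchanged)
    ⊕{stop,retry,ack} ↦ &{stop,retry,ack}  (select→offer)
      [stop]
        &{more,done,ack} ↦ ⊕{more,done,ack}  (&→⊕)
          [more]
            &{err,done} ↦ ⊕{err,done}  (&→⊕)
              [err]
                &{done,data,err} ↦ ⊕{done,data,err}  (&→⊕)
                  [done]
                    dual(Y) = Y
                  [data]
                    dual(Y) = Y
                  [err]
                    dual(end) = end
              [done]
                ⊕{retry,ok,stop} ↦ &{retry,ok,stop}  (select→offer)
                  [retry]
                    dual(Y) = Y
                  [ok]
                    dual(end) = end
                  [stop]
                    dual(Y) = Y
          [done]
            ⊕{retry,stop} ↦ &{retry,stop}  (select→offer)
              [retry]
                ⊕{more,data,err} ↦ &{more,data,err}  (select→offer)
                  [more]
                    dual(end) = end
                  [data]
                    dual(end) = end
                  [err]
                    dual(Y) = Y
              [stop]
                &{done,err} ↦ ⊕{done,err}  (&→⊕)
                  [done]
                    dual(end) = end
                  [err]
                    dual(Y) = Y
          [ack]
            &{ok,done,data} ↦ ⊕{ok,done,data}  (&→⊕)
              [ok]
                ⊕{data,done,ok} ↦ &{data,done,ok}  (select→offer)
                  [data]
                    dual(end) = end
                  [done]
                    dual(end) = end
                  [ok]
                    dual(Y) = Y
              [done]
                &{ok,more} ↦ ⊕{ok,more}  (&→⊕)
                  [ok]
                    dual(Y) = Y
                  [more]
                    dual(end) = end
              [data]
                ⊕{retry,ack} ↦ &{retry,ack}  (select→offer)
                  [retry]
                    dual(Y) = Y
                  [ack]
                    dual(Y) = Y
      [retry]
        ?Unit ↦ !Unit
          !Int ↦ ?Int
            ?Int ↦ !Int
              dual(Y) = Y
      [ack]
        !Int ↦ ?Int
          !Int ↦ ?Int
            !Int ↦ ?Int
              dual(Y) = Y

!Bool.μY.&{stop: ⊕{more: ⊕{err: ⊕{done: Y, data: Y, err: end}, done: &{retry: Y, ok: end, stop: Y}}, done: &{retry: &{more: end, data: end, err: Y}, stop: ⊕{done: end, err: Y}}, ack: ⊕{ok: &{data: end, done: end, ok: Y}, done: ⊕{ok: Y, more: end}, data: &{retry: Y, ack: Y}}}, retry: !Unit.?Int.!Int.Y, ack: ?Int.?Int.?Int.Y}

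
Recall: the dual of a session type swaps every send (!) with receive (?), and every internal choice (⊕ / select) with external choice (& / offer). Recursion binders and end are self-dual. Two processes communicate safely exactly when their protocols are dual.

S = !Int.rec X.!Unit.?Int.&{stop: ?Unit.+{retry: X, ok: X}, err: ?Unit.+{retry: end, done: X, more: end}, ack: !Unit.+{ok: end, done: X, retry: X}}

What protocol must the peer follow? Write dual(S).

?Int.rec X.?Unit.!Int.+{stop: !Unit.&{retry: X, ok: X}, err: !Unit.&{retry: end, done: X, more: end}, ack: ?Unit.&{ok: end, done: X, retry: X}}

!Int ↦ ?Int
  rec X ↦ rec X  (μ self-dual)
    !Unit ↦ ?Unit
      ?Int ↦ !Int
        &{stop,err,ack} ↦ +{stop,err,ack}  (offer→select)
          case stop:
            ?Unit ↦ !Unit
              +{retry,ok} ↦ &{retry,ok}  (internal→external)
                case retry:
                  dual(X) = X
                case ok:
                  dual(X) = X
          case err:
            ?Unit ↦ !Unit
              +{retry,done,more} ↦ &{retry,done,more}  (internal→external)
                case retry:
                  dual(end) = end
                case done:
                  dual(X) = X
                case more:
                  dual(end) = end
          case ack:
            !Unit ↦ ?Unit
              +{ok,done,retry} ↦ &{ok,done,retry}  (internal→external)
                case ok:
                  dual(end) = end
                case done:
                  dual(X) = X
                case retry:
                  dual(X) = X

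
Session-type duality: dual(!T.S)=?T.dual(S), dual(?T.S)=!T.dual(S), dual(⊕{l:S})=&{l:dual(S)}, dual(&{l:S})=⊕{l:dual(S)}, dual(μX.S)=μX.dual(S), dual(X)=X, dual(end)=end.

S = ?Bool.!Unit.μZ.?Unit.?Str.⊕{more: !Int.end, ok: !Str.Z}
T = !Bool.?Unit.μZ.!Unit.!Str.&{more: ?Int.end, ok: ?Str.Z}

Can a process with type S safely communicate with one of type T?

YES

?Bool | !Bool  ok
  !Unit | ?Unit  ok
    μZ | μZ  ok (μ self-dual)
      ?Unit | !Unit  ok
        ?Str | !Str  ok
          ⊕{more,ok} | &{more,ok}  ok labels match
            • more:
              !Int | ?Int  ok
                end | end  ok
            • ok:
              !Str | ?Str  ok
                Z | Z  ok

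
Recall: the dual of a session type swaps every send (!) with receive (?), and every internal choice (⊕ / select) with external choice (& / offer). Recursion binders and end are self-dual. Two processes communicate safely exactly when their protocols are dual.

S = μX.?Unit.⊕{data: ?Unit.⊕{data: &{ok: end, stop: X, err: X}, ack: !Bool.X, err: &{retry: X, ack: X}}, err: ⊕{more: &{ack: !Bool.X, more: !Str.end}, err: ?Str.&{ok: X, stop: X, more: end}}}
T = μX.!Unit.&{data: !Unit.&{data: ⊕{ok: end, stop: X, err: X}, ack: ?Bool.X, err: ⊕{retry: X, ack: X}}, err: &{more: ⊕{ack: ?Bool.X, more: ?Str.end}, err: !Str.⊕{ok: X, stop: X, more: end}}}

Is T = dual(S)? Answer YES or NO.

YES

μX | μX  ok (μ self-dual)
  ?Unit | !Unit  ok
    ⊕{data,err} | &{data,err}  ok same labels
      • data:
        ?Unit | !Unit  ok
          ⊕{data,ack,err} | &{data,ack,err}  ok same labels
            • data:
              &{ok,stop,err} | ⊕{ok,stop,err}  ok same labels
                • ok:
                  end | end  ok
                • stop:
                  X | X  ok
                • err:
                  X | X  ok
            • ack:
              !Bool | ?Bool  ok
                X | X  ok
            • err:
              &{retry,ack} | ⊕{retry,ack}  ok same labels
                • retry:
                  X | X  ok
                • ack:
                  X | X  ok
      • err:
        ⊕{more,err} | &{more,err}  ok same labels
          • more:
            &{ack,more} | ⊕{ack,more}  ok same labels
              • ack:
                !Bool | ?Bool  ok
                  X | X  ok
              • more:
                !Str | ?Str  ok
                  end | end  ok
          • err:
            ?Str | !Str  ok
              &{ok,stop,more} | ⊕{ok,stop,more}  ok same labels
                • ok:
                  X | X  ok
                • stop:
                  X | X  ok
                • more:
                  end | end  ok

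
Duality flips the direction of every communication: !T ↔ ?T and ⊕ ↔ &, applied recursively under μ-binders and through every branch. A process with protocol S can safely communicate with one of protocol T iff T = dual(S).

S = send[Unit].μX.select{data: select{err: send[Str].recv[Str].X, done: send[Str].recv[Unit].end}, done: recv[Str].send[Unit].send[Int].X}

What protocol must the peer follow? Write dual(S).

send[Unit] = recv[Unit]
  μX = μX  (binder kept)
    select{data,done} = offer{data,done}  (select→offer)
      [data]
        select{err,done} = offer{err,done}  (select→offer)
          [err]
            send[Str] = recv[Str]
              recv[Str] = send[Str]
                X ↦ X
          [done]
            send[Str] = recv[Str]
              recv[Unit] = send[Unit]
                end ↦ end
      [done]
        recv[Str] = send[Str]
          send[Unit] = recv[Unit]
            send[Int] = recv[Int]
              X ↦ X

recv[Unit].μX.offer{data: offer{err: recv[Str].send[Str].X, done: recv[Str].send[Unit].end}, done: send[Str].recv[Unit].recv[Int].X}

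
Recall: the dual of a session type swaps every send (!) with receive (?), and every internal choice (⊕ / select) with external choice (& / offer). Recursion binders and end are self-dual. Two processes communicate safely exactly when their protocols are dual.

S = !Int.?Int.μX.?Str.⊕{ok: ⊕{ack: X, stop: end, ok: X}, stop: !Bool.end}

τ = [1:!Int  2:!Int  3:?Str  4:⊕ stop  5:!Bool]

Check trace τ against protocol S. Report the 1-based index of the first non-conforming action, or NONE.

step 1: !Int  match  state: ?Int.μX.…
step 2: got !Int, protocol expects ?Int  ✗

2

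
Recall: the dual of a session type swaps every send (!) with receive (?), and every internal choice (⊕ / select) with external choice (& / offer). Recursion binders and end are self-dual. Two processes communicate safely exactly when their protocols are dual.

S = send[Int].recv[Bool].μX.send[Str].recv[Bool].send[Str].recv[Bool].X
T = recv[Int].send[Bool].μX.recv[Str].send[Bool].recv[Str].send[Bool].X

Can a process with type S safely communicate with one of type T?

send[Int] | recv[Int]  ok
  recv[Bool] | send[Bool]  ok
    μX | μX  ok (binder kept)
      send[Str] | recv[Str]  ok
        recv[Bool] | send[Bool]  ok
          send[Str] | recv[Str]  ok
            recv[Bool] | send[Bool]  ok
              X | X  ok

YES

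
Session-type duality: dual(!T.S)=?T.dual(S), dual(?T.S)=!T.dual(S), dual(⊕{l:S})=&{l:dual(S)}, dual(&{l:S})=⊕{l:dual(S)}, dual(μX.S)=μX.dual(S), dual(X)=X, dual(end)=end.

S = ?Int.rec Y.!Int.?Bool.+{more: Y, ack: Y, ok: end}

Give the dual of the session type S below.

?Int ↦ !Int
  rec Y ↦ rec Y  (rec unchanged)
    !Int ↦ ?Int
      ?Bool ↦ !Bool
        +{more,ack,ok} ↦ &{more,ack,ok}  (select→offer)
          case more:
            Y ↦ Y
          case ack:
            Y ↦ Y
          case ok:
            end ↦ end

!Int.rec Y.?Int.!Bool.&{more: Y, ack: Y, ok: end}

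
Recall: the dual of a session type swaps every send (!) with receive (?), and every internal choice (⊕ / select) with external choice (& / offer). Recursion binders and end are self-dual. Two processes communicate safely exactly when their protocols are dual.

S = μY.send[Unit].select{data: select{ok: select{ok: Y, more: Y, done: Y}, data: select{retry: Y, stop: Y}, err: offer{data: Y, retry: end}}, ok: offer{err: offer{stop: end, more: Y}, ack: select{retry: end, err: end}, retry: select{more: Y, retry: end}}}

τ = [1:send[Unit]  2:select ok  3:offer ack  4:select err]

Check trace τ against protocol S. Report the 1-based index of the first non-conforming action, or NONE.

NONE

@1 send[Unit]  ✓  residual = select{data: select{ok: select{ok: μY.…, more: μY.…, done: μY.…}, data: select{retry: μY.…, stop: μY.…}, err: offer{data: μY.…, retry: end}}, ok: offer{err: offer{stop: end, more: μY.…}, ack: select{retry: end, err: end}, retry: select{more: μY.…, retry: end}}}
@2 select ok  ✓  residual = offer{err: offer{stop: end, more: μY.…}, ack: select{retry: end, err: end}, retry: select{more: μY.…, retry: end}}
@3 offer ack  ✓  residual = select{retry: end, err: end}
@4 select err  ✓  residual = end
trace exhausted — no violation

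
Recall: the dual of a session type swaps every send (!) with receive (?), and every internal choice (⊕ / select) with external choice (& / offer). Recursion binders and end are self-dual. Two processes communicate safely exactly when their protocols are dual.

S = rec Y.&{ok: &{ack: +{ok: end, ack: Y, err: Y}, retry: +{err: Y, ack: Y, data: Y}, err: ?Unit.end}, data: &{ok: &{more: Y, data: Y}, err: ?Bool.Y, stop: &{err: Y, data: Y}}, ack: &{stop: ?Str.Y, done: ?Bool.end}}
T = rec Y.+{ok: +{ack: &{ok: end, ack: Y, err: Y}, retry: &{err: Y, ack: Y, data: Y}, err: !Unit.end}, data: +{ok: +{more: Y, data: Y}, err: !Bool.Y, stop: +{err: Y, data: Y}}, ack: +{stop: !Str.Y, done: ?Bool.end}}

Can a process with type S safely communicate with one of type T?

rec Y vs rec Y  ok (binder kept)
  &{ok,data,ack} vs +{ok,data,ack}  ok label sets agree
    • ok:
      &{ack,retry,err} vs +{ack,retry,err}  ok label sets agree
        • ack:
          +{ok,ack,err} vs &{ok,ack,err}  ok label sets agree
            • ok:
              end vs end  ok
            • ack:
              Y vs Y  ok
            • err:
              Y vs Y  ok
        • retry:
          +{err,ack,data} vs &{err,ack,data}  ok label sets agree
            • err:
              Y vs Y  ok
            • ack:
              Y vs Y  ok
            • data:
              Y vs Y  ok
        • err:
          ?Unit vs !Unit  ok
            end vs end  ok
    • data:
      &{ok,err,stop} vs +{ok,err,stop}  ok label sets agree
        • ok:
          &{more,data} vs +{more,data}  ok label sets agree
            • more:
              Y vs Y  ok
            • data:
              Y vs Y  ok
        • err:
          ?Bool vs !Bool  ok
            Y vs Y  ok
        • stop:
          &{err,data} vs +{err,data}  ok label sets agree
            • err:
              Y vs Y  ok
            • data:
              Y vs Y  ok
    • ack:
      &{stop,done} vs +{stop,done}  ok label sets agree
        • stop:
          ?Str vs !Str  ok
            Y vs Y  ok
        • done:
          ?Bool vs ?Bool  ✗ same direction on both sides — not dual

NO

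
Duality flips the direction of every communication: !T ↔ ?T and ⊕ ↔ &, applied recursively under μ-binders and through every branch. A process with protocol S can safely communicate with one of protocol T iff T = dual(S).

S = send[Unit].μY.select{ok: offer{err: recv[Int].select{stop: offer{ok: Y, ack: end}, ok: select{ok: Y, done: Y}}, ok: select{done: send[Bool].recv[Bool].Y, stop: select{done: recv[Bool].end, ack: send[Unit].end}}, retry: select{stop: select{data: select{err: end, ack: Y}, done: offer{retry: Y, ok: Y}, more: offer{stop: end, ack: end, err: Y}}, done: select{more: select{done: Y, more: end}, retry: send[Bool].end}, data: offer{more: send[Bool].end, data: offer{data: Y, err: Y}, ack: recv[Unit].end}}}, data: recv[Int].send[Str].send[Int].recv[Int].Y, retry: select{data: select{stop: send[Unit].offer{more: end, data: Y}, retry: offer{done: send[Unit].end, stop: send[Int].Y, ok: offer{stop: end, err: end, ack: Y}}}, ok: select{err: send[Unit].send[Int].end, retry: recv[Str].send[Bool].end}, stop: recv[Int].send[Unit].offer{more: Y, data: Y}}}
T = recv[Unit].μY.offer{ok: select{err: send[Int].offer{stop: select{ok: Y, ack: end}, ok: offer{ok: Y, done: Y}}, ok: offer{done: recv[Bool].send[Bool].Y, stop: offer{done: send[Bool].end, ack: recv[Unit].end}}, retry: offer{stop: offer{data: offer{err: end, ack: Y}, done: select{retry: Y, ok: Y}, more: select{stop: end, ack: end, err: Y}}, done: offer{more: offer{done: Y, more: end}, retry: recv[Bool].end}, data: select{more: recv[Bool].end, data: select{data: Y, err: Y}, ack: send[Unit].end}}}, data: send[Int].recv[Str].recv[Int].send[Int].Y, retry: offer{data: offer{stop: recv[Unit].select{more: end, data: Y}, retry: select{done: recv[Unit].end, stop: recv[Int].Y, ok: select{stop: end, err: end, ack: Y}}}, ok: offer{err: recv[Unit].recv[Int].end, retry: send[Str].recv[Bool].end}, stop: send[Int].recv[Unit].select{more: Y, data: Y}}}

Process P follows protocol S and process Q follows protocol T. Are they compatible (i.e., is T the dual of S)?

YES

send[Unit] ‖ recv[Unit]  ✓
  μY ‖ μY  ✓ (rec unchanged)
    select{ok,data,retry} ‖ offer{ok,data,retry}  ✓ label sets agree
      • ok:
        offer{err,ok,retry} ‖ select{err,ok,retry}  ✓ label sets agree
          • err:
            recv[Int] ‖ send[Int]  ✓
              select{stop,ok} ‖ offer{stop,ok}  ✓ label sets agree
                • stop:
                  offer{ok,ack} ‖ select{ok,ack}  ✓ label sets agree
                    • ok:
                      Y ‖ Y  ✓
                    • ack:
                      end ‖ end  ✓
                • ok:
                  select{ok,done} ‖ offer{ok,done}  ✓ label sets agree
                    • ok:
                      Y ‖ Y  ✓
                    • done:
                      Y ‖ Y  ✓
          • ok:
            select{done,stop} ‖ offer{done,stop}  ✓ label sets agree
              • done:
                send[Bool] ‖ recv[Bool]  ✓
                  recv[Bool] ‖ send[Bool]  ✓
                    Y ‖ Y  ✓
              • stop:
                select{done,ack} ‖ offer{done,ack}  ✓ label sets agree
                  • done:
                    recv[Bool] ‖ send[Bool]  ✓
                      end ‖ end  ✓
                  • ack:
                    send[Unit] ‖ recv[Unit]  ✓
                      end ‖ end  ✓
          • retry:
            select{stop,done,data} ‖ offer{stop,done,data}  ✓ label sets agree
              • stop:
                select{data,done,more} ‖ offer{data,done,more}  ✓ label sets agree
                  • data:
                    select{err,ack} ‖ offer{err,ack}  ✓ label sets agree
                      • err:
                        end ‖ end  ✓
                      • ack:
                        Y ‖ Y  ✓
                  • done:
                    offer{retry,ok} ‖ select{retry,ok}  ✓ label sets agree
                      • retry:
                        Y ‖ Y  ✓
                      • ok:
                        Y ‖ Y  ✓
                  • more:
                    offer{stop,ack,err} ‖ select{stop,ack,err}  ✓ label sets agree
                      • stop:
                        end ‖ end  ✓
                      • ack:
                        end ‖ end  ✓
                      • err:
                        Y ‖ Y  ✓
              • done:
                select{more,retry} ‖ offer{more,retry}  ✓ label sets agree
                  • more:
                    select{done,more} ‖ offer{done,more}  ✓ label sets agree
                      • done:
                        Y ‖ Y  ✓
                      • more:
                        end ‖ end  ✓
                  • retry:
                    send[Bool] ‖ recv[Bool]  ✓
                      end ‖ end  ✓
              • data:
                offer{more,data,ack} ‖ select{more,data,ack}  ✓ label sets agree
                  • more:
                    send[Bool] ‖ recv[Bool]  ✓
                      end ‖ end  ✓
                  • data:
                    offer{data,err} ‖ select{data,err}  ✓ label sets agree
                      • data:
                        Y ‖ Y  ✓
                      • err:
                        Y ‖ Y  ✓
                  • ack:
                    recv[Unit] ‖ send[Unit]  ✓
                      end ‖ end  ✓
      • data:
        recv[Int] ‖ send[Int]  ✓
          send[Str] ‖ recv[Str]  ✓
            send[Int] ‖ recv[Int]  ✓
              recv[Int] ‖ send[Int]  ✓
                Y ‖ Y  ✓
      • retry:
        select{data,ok,stop} ‖ offer{data,ok,stop}  ✓ label sets agree
          • data:
            select{stop,retry} ‖ offer{stop,retry}  ✓ label sets agree
              • stop:
                send[Unit] ‖ recv[Unit]  ✓
                  offer{more,data} ‖ select{more,data}  ✓ label sets agree
                    • more:
                      end ‖ end  ✓
                    • data:
                      Y ‖ Y  ✓
              • retry:
                offer{done,stop,ok} ‖ select{done,stop,ok}  ✓ label sets agree
                  • done:
                    send[Unit] ‖ recv[Unit]  ✓
                      end ‖ end  ✓
                  • stop:
                    send[Int] ‖ recv[Int]  ✓
                      Y ‖ Y  ✓
                  • ok:
                    offer{stop,err,ack} ‖ select{stop,err,ack}  ✓ label sets agree
                      • stop:
                        end ‖ end  ✓
                      • err:
                        end ‖ end  ✓
                      • ack:
                        Y ‖ Y  ✓
          • ok:
            select{err,retry} ‖ offer{err,retry}  ✓ label sets agree
              • err:
                send[Unit] ‖ recv[Unit]  ✓
                  send[Int] ‖ recv[Int]  ✓
                    end ‖ end  ✓
              • retry:
                recv[Str] ‖ send[Str]  ✓
                  send[Bool] ‖ recv[Bool]  ✓
                    end ‖ end  ✓
          • stop:
            recv[Int] ‖ send[Int]  ✓
              send[Unit] ‖ recv[Unit]  ✓
                offer{more,data} ‖ select{more,data}  ✓ label sets agree
                  • more:
                    Y ‖ Y  ✓
                  • data:
                    Y ‖ Y  ✓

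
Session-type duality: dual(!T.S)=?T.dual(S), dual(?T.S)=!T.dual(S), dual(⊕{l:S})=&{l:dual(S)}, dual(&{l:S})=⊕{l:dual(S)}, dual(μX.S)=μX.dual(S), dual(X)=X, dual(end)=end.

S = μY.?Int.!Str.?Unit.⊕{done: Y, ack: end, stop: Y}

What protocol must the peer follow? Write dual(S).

μY → μY  (μ self-dual)
  ?Int → !Int
    !Str → ?Str
      ?Unit → !Unit
        ⊕{done,ack,stop} → &{done,ack,stop}  (select→offer)
          [done]
            Y ↦ Y
          [ack]
            end ↦ end
          [stop]
            Y ↦ Y

μY.!Int.?Str.!Unit.&{done: Y, ack: end, stop: Y}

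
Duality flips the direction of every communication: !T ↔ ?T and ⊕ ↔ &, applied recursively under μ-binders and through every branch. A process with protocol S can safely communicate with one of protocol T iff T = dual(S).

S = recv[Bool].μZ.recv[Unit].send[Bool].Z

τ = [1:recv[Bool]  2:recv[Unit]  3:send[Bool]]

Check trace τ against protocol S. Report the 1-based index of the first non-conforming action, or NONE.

NONE

step 1: recv[Bool]  match  now at μZ.…
step 2: recv[Unit]  match  now at send[Bool].μZ.…
step 3: send[Bool]  match  now at μZ.…
all 3 steps conform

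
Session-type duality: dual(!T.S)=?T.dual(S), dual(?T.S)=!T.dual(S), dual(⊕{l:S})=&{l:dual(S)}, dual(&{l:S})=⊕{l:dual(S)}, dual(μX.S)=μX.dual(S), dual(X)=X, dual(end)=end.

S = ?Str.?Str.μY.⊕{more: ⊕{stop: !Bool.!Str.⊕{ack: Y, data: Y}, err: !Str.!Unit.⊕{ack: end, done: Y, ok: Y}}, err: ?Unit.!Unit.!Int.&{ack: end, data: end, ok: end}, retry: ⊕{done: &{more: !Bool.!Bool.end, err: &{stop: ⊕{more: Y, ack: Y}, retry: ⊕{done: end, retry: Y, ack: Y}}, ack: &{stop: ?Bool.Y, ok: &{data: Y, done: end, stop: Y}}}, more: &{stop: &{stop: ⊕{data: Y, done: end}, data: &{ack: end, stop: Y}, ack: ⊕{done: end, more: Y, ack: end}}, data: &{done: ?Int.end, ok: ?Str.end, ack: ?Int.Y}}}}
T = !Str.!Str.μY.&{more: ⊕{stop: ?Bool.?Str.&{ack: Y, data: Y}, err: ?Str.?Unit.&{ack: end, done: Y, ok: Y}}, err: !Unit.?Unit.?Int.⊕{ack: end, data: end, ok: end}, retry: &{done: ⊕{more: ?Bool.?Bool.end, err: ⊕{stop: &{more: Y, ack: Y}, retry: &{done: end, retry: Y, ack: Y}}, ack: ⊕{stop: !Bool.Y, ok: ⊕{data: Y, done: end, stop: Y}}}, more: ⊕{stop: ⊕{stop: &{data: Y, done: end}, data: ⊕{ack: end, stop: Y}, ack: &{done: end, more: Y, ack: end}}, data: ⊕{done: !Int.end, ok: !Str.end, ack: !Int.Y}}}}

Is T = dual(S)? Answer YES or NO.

NO

?Str | !Str  ✓
  ?Str | !Str  ✓
    μY | μY  ✓ (rec unchanged)
      ⊕{more,err,retry} | &{more,err,retry}  ✓ labels match
        case more:
          ⊕{stop,err} | ⊕{stop,err}  ✗ choice polarity not flipped — not dual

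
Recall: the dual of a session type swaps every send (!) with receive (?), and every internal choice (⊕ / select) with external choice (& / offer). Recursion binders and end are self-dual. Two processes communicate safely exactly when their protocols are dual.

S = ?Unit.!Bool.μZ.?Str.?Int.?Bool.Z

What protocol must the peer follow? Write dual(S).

?Unit → !Unit
  !Bool → ?Bool
    μZ → μZ  (μ self-dual)
      ?Str → !Str
        ?Int → !Int
          ?Bool → !Bool
            Z ↦ Z

!Unit.?Bool.μZ.!Str.!Int.!Bool.Z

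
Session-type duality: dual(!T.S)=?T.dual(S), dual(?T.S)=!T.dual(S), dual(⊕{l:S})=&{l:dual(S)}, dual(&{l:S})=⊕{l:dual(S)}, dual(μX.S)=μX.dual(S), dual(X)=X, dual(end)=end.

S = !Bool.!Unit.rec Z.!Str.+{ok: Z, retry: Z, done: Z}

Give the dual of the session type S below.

?Bool.?Unit.rec Z.?Str.&{ok: Z, retry: Z, done: Z}

!Bool = ?Bool
  !Unit = ?Unit
    rec Z = rec Z  (binder kept)
      !Str = ?Str
        +{ok,retry,done} = &{ok,retry,done}  (select→offer)
          case ok:
            Z self-dual
          case retry:
            Z self-dual
          case done:
            Z self-dual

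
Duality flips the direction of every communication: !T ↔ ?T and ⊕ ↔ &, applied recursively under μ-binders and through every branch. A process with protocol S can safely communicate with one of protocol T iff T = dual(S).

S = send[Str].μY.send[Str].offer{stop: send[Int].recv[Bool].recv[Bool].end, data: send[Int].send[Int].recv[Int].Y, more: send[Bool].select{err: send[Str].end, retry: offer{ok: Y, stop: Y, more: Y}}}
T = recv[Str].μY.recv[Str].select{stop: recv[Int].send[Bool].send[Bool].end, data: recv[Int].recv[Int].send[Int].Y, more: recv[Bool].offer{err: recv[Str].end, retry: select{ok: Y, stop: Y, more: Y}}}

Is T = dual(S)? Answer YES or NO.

send[Str] vs recv[Str]  ok
  μY vs μY  ok (binder kept)
    send[Str] vs recv[Str]  ok
      offer{stop,data,more} vs select{stop,data,more}  ok label sets agree
        [stop]
          send[Int] vs recv[Int]  ok
            recv[Bool] vs send[Bool]  ok
              recv[Bool] vs send[Bool]  ok
                end vs end  ok
        [data]
          send[Int] vs recv[Int]  ok
            send[Int] vs recv[Int]  ok
              recv[Int] vs send[Int]  ok
                Y vs Y  ok
        [more]
          send[Bool] vs recv[Bool]  ok
            select{err,retry} vs offer{err,retry}  ok label sets agree
              [err]
                send[Str] vs recv[Str]  ok
                  end vs end  ok
              [retry]
                offer{ok,stop,more} vs select{ok,stop,more}  ok label sets agree
                  [ok]
                    Y vs Y  ok
                  [stop]
                    Y vs Y  ok
                  [more]
                    Y vs Y  ok

YES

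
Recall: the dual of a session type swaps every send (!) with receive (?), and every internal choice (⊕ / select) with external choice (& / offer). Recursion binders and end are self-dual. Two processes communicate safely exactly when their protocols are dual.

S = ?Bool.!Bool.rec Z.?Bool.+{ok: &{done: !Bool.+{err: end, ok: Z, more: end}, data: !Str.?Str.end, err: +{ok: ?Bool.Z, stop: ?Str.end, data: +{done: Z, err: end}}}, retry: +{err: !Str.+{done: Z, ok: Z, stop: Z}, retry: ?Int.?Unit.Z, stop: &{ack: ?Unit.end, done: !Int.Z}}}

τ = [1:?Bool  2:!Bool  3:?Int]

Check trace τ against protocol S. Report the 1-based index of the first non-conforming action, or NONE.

@1 ?Bool  ok  cont: !Bool.rec Z.…
@2 !Bool  ok  cont: rec Z.…
@3 got ?Int, protocol expects ?Bool  ✗

3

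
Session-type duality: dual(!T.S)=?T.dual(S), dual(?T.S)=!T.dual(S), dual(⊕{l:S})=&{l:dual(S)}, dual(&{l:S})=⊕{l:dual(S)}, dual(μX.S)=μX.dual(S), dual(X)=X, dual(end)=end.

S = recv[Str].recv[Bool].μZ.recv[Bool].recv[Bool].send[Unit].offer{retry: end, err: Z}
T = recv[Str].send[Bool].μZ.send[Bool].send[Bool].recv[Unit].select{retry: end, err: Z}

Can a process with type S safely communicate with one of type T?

recv[Str] ‖ recv[Str]  ✗ same direction on both sides — not dual

NO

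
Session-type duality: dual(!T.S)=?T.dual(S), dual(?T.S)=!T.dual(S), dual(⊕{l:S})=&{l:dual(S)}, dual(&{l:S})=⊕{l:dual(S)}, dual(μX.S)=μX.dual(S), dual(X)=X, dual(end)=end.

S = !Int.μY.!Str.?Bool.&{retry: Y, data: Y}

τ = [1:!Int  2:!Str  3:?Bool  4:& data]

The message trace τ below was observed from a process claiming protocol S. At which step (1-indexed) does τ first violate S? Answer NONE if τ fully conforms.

step 1: !Int  ✓  residual = μY.…
step 2: !Str  ✓  residual = ?Bool.&{retry: μY.…, data: μY.…}
step 3: ?Bool  ✓  residual = &{retry: μY.…, data: μY.…}
step 4: & data  ✓  residual = μY.…
trace exhausted — no violation

NONE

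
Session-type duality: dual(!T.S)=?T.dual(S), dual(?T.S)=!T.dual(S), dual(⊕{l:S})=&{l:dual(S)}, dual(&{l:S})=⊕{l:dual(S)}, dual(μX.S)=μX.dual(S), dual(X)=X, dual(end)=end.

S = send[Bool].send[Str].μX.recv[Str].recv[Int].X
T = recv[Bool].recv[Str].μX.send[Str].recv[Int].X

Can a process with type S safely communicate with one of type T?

send[Bool] vs recv[Bool]  ok
  send[Str] vs recv[Str]  ok
    μX vs μX  ok (rec unchanged)
      recv[Str] vs send[Str]  ok
        recv[Int] vs recv[Int]  ✗ same direction on both sides — not dual

NO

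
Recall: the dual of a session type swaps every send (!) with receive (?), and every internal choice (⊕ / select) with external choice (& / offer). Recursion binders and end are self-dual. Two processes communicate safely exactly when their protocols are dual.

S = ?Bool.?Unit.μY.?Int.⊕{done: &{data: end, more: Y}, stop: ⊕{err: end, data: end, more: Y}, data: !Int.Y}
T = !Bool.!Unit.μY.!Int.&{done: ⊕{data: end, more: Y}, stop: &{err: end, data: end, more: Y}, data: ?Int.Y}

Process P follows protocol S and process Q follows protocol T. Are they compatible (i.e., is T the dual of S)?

?Bool ‖ !Bool  ok
  ?Unit ‖ !Unit  ok
    μY ‖ μY  ok (rec unchanged)
      ?Int ‖ !Int  ok
        ⊕{done,stop,data} ‖ &{done,stop,data}  ok labels match
          [done]
            &{data,more} ‖ ⊕{data,more}  ok labels match
              [data]
                end ‖ end  ok
              [more]
                Y ‖ Y  ok
          [stop]
            ⊕{err,data,more} ‖ &{err,data,more}  ok labels match
              [err]
                end ‖ end  ok
              [data]
                end ‖ end  ok
              [more]
                Y ‖ Y  ok
          [data]
            !Int ‖ ?Int  ok
              Y ‖ Y  ok

YES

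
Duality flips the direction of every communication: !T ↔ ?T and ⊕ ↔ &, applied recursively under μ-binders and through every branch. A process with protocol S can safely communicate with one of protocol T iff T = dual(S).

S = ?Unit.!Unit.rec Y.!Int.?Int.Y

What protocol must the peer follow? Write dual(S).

!Unit.?Unit.rec Y.?Int.!Int.Y

?Unit → !Unit
  !Unit → ?Unit
    rec Y → rec Y  (binder kept)
      !Int → ?Int
        ?Int → !Int
          dual(Y) = Y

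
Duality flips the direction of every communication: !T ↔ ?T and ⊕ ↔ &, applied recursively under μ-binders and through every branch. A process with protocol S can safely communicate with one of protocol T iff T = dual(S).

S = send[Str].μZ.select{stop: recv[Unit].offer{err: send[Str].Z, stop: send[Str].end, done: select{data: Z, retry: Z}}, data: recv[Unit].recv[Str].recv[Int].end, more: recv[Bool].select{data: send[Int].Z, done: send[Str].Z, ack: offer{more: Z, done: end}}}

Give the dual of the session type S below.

send[Str] ↦ recv[Str]
  μZ ↦ μZ  (binder kept)
    select{stop,data,more} ↦ offer{stop,data,more}  (select→offer)
      case stop:
        recv[Unit] ↦ send[Unit]
          offer{err,stop,done} ↦ select{err,stop,done}  (&→⊕)
            case err:
              send[Str] ↦ recv[Str]
                Z ↦ Z
            case stop:
              send[Str] ↦ recv[Str]
                end ↦ end
            case done:
              select{data,retry} ↦ offer{data,retry}  (select→offer)
                case data:
                  Z ↦ Z
                case retry:
                  Z ↦ Z
      case data:
        recv[Unit] ↦ send[Unit]
          recv[Str] ↦ send[Str]
            recv[Int] ↦ send[Int]
              end ↦ end
      case more:
        recv[Bool] ↦ send[Bool]
          select{data,done,ack} ↦ offer{data,done,ack}  (select→offer)
            case data:
              send[Int] ↦ recv[Int]
                Z ↦ Z
            case done:
              send[Str] ↦ recv[Str]
                Z ↦ Z
            case ack:
              offer{more,done} ↦ select{more,done}  (&→⊕)
                case more:
                  Z ↦ Z
                case done:
                  end ↦ end

recv[Str].μZ.offer{stop: send[Unit].select{err: recv[Str].Z, stop: recv[Str].end, done: offer{data: Z, retry: Z}}, data: send[Unit].send[Str].send[Int].end, more: send[Bool].offer{data: recv[Int].Z, done: recv[Str].Z, ack: select{more: Z, done: end}}}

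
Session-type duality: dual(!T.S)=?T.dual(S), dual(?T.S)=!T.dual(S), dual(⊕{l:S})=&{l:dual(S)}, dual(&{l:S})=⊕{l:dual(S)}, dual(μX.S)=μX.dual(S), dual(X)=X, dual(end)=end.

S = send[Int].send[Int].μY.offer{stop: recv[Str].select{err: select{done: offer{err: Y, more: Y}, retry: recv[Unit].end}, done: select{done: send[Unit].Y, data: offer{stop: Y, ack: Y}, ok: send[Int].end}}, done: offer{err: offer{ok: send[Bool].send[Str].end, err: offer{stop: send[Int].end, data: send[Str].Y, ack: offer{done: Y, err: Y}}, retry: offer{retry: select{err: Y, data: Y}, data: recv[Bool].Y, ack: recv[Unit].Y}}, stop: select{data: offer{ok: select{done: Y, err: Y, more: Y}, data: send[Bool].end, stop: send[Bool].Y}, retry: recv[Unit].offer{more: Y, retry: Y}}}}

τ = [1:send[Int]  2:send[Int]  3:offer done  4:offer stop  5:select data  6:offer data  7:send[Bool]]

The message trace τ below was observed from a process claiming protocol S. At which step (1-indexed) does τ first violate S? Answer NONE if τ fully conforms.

@1 send[Int]  ok  state: send[Int].μY.…
@2 send[Int]  ok  state: μY.…
@3 offer done  ok  state: offer{err: offer{ok: send[Bool].send[Str].end, err: offer{stop: send[Int].end, data: send[Str].μY.…, ack: offer{done: μY.…, err: μY.…}}, retry: offer{retry: select{err: μY.…, data: μY.…}, data: recv[Bool].μY.…, ack: recv[Unit].μY.…}}, stop: select{data: offer{ok: select{done: μY.…, err: μY.…, more: μY.…}, data: send[Bool].end, stop: send[Bool].μY.…}, retry: recv[Unit].offer{more: μY.…, retry: μY.…}}}
@4 offer stop  ok  state: select{data: offer{ok: select{done: μY.…, err: μY.…, more: μY.…}, data: send[Bool].end, stop: send[Bool].μY.…}, retry: recv[Unit].offer{more: μY.…, retry: μY.…}}
@5 select data  ok  state: offer{ok: select{done: μY.…, err: μY.…, more: μY.…}, data: send[Bool].end, stop: send[Bool].μY.…}
@6 offer data  ok  state: send[Bool].end
@7 send[Bool]  ok  state: end
all 7 steps conform

NONE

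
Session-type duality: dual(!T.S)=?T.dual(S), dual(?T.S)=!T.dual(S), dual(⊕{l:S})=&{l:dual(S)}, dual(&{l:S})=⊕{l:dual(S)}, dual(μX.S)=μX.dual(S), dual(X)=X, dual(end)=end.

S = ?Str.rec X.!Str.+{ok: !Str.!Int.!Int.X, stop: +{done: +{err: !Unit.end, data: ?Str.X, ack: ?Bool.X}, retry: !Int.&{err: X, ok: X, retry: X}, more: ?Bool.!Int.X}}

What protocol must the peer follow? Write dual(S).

?Str → !Str
  rec X → rec X  (μ self-dual)
    !Str → ?Str
      +{ok,stop} → &{ok,stop}  (⊕→&)
        [ok]
          !Str → ?Str
            !Int → ?Int
              !Int → ?Int
                X self-dual
        [stop]
          +{done,retry,more} → &{done,retry,more}  (⊕→&)
            [done]
              +{err,data,ack} → &{err,data,ack}  (⊕→&)
                [err]
                  !Unit → ?Unit
                    end self-dual
                [data]
                  ?Str → !Str
                    X self-dual
                [ack]
                  ?Bool → !Bool
                    X self-dual
            [retry]
              !Int → ?Int
                &{err,ok,retry} → +{err,ok,retry}  (&→⊕)
                  [err]
                    X self-dual
                  [ok]
                    X self-dual
                  [retry]
                    X self-dual
            [more]
              ?Bool → !Bool
                !Int → ?Int
                  X self-dual

!Str.rec X.?Str.&{ok: ?Str.?Int.?Int.X, stop: &{done: &{err: ?Unit.end, data: !Str.X, ack: !Bool.X}, retry: ?Int.+{err: X, ok: X, retry: X}, more: !Bool.?Int.X}}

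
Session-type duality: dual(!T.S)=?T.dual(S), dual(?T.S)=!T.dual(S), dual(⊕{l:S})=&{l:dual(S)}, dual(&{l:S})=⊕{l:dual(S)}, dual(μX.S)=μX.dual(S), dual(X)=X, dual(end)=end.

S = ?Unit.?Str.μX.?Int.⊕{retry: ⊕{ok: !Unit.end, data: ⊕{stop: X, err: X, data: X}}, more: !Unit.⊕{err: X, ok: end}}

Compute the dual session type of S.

?Unit = !Unit
  ?Str = !Str
    μX = μX  (μ self-dual)
      ?Int = !Int
        ⊕{retry,more} = &{retry,more}  (internal→external)
          • retry:
            ⊕{ok,data} = &{ok,data}  (internal→external)
              • ok:
                !Unit = ?Unit
                  dual(end) = end
              • data:
                ⊕{stop,err,data} = &{stop,err,data}  (internal→external)
                  • stop:
                    dual(X) = X
                  • err:
                    dual(X) = X
                  • data:
                    dual(X) = X
          • more:
            !Unit = ?Unit
              ⊕{err,ok} = &{err,ok}  (internal→external)
                • err:
                  dual(X) = X
                • ok:
                  dual(end) = end

!Unit.!Str.μX.!Int.&{retry: &{ok: ?Unit.end, data: &{stop: X, err: X, data: X}}, more: ?Unit.&{err: X, ok: end}}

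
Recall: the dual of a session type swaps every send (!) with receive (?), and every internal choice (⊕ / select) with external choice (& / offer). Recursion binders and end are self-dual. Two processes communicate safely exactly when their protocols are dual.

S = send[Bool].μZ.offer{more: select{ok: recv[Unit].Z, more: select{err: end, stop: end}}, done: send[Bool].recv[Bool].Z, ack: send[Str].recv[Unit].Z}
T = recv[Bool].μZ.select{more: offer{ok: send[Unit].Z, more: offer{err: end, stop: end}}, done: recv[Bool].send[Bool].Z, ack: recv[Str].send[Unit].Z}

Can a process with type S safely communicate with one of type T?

YES

send[Bool] ‖ recv[Bool]  ✓
  μZ ‖ μZ  ✓ (binder kept)
    offer{more,done,ack} ‖ select{more,done,ack}  ✓ label sets agree
      • more:
        select{ok,more} ‖ offer{ok,more}  ✓ label sets agree
          • ok:
            recv[Unit] ‖ send[Unit]  ✓
              Z ‖ Z  ✓
          • more:
            select{err,stop} ‖ offer{err,stop}  ✓ label sets agree
              • err:
                end ‖ end  ✓
              • stop:
                end ‖ end  ✓
      • done:
        send[Bool] ‖ recv[Bool]  ✓
          recv[Bool] ‖ send[Bool]  ✓
            Z ‖ Z  ✓
      • ack:
        send[Str] ‖ recv[Str]  ✓
          recv[Unit] ‖ send[Unit]  ✓
            Z ‖ Z  ✓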